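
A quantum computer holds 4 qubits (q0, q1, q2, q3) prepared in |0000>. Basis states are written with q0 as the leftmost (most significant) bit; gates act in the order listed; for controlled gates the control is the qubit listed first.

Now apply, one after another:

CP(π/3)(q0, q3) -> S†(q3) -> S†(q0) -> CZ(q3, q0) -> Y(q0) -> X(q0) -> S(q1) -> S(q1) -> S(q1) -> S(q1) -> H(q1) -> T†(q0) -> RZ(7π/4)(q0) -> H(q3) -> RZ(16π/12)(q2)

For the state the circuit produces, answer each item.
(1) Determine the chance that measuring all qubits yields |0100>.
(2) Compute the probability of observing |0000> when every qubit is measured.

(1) A full measurement returns |0100> with probability 1/4. Key observation: the block from step 7 through step 10 cancels to the identity and can be dropped.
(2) A full measurement returns |0000> with probability 1/4.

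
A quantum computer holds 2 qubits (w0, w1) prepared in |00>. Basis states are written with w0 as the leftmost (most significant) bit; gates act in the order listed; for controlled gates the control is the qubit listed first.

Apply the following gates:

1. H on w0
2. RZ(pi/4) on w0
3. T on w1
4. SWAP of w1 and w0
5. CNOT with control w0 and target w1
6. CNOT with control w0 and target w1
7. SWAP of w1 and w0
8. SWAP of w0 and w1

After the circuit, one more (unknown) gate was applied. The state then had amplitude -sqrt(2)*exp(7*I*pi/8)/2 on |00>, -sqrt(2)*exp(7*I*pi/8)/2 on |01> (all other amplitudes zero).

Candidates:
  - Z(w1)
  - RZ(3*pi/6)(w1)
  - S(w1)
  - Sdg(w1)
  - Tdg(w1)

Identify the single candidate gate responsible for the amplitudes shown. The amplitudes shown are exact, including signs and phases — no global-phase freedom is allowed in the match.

The unique candidate consistent with the amplitudes is Tdg(w1). Key observation: gates 4-7 undo each other exactly, leaving only the rest of the circuit to track.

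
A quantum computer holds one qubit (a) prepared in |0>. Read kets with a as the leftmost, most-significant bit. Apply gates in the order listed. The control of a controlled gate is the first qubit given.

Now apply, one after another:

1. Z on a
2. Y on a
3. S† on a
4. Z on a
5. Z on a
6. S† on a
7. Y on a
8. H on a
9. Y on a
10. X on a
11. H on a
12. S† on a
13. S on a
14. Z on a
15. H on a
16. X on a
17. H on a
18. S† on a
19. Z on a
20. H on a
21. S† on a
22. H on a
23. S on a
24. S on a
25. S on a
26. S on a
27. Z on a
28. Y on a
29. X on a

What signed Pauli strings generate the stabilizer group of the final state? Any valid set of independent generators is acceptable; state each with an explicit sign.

The final state is stabilized by the group generated by -Y; other independent generating sets are equally valid. Key observation: steps 23-26 multiply out to the identity, so the circuit reduces to the remaining gates.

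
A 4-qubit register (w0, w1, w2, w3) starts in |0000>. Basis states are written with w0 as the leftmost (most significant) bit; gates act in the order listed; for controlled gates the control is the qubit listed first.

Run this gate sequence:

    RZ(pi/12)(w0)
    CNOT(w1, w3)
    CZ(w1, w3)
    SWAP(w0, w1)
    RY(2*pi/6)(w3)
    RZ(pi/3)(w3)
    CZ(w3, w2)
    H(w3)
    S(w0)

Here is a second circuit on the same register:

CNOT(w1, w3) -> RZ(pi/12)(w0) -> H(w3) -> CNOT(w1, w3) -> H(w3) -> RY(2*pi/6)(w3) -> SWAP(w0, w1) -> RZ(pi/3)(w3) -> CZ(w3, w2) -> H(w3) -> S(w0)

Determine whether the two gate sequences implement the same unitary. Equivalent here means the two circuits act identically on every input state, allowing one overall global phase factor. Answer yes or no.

Yes: on every input state the two circuits agree up to one overall phase factor.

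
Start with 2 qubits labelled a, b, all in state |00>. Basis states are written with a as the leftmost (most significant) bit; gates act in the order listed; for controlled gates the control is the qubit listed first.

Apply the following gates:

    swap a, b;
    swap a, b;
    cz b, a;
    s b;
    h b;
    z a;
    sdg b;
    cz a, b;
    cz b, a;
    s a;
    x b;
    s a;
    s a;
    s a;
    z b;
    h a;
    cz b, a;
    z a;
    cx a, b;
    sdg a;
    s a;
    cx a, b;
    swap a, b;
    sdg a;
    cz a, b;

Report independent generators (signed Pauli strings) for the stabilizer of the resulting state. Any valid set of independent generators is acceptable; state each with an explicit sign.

The final state is stabilized by the group generated by -XI, -IX; other independent generating sets are equally valid. Key observation: steps 1-2 multiply out to the identity, so the circuit reduces to the remaining gates.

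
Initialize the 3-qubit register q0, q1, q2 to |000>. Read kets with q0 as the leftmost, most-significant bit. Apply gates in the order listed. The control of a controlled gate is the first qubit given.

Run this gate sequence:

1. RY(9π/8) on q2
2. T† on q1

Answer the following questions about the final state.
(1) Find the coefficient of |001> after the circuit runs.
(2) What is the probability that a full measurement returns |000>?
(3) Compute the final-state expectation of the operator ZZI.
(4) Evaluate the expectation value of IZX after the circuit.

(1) The amplitude on |001> is sin(7*pi/16).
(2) A full measurement returns |000> with probability cos(7*pi/16)**2.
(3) The expectation value of ZZI is 1.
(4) The expectation value of IZX is -sqrt(2 - sqrt(2))/2.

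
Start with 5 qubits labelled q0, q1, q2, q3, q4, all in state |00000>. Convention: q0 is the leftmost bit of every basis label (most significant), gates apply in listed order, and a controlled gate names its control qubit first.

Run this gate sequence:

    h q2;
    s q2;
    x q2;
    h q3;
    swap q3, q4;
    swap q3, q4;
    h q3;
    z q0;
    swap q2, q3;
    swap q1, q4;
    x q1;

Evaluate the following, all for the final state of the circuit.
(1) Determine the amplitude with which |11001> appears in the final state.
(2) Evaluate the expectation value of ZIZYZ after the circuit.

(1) The final state's coefficient on |11001> equals 0.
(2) In the final state, ZIZYZ has expectation -1.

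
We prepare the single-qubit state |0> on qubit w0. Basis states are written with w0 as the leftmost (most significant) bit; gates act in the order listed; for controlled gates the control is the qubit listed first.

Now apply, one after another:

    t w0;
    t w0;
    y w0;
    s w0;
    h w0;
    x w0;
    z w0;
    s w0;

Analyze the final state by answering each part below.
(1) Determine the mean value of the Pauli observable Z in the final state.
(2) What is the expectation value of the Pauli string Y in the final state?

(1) The expectation value of Z is 0.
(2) The observable Y averages to 1.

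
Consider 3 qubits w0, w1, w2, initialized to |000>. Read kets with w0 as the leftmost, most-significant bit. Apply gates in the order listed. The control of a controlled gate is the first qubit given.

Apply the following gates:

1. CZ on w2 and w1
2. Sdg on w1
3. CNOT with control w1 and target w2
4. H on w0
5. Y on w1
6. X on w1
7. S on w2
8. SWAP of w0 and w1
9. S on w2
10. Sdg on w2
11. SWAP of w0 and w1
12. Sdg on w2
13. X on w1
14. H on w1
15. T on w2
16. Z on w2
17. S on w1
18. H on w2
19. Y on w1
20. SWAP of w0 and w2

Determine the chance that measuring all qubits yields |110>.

Outcome |110> occurs with probability 1/8.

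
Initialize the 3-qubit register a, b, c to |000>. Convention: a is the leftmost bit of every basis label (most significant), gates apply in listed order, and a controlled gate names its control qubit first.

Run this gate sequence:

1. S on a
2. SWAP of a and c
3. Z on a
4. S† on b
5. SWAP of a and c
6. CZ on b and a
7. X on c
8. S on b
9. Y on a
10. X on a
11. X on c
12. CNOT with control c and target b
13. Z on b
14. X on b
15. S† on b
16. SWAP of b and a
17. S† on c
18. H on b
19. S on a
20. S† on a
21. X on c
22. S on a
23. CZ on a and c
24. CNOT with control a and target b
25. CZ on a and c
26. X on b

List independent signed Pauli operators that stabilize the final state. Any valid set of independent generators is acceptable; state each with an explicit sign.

The final state is stabilized by the group generated by +IXI, -ZII, -IIZ; other independent generating sets are equally valid.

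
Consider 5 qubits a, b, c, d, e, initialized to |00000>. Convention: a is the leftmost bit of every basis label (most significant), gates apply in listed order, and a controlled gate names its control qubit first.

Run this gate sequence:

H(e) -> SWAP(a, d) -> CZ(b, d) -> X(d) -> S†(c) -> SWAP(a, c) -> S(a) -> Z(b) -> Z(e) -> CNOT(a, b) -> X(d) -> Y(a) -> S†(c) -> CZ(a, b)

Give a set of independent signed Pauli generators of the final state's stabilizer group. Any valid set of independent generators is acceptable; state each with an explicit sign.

The stabilizer group can be generated by -IIIIX, -ZIIII, +IZIII, +IIZII, +IIIZI, among other valid generating sets.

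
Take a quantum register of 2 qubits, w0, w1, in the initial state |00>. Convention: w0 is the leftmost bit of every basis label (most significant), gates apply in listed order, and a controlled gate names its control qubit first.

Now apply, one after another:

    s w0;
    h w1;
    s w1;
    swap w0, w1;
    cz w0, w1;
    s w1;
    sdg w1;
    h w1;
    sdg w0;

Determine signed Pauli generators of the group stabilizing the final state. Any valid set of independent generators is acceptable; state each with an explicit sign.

The final state is stabilized by the group generated by +XI, +IX; other independent generating sets are equally valid.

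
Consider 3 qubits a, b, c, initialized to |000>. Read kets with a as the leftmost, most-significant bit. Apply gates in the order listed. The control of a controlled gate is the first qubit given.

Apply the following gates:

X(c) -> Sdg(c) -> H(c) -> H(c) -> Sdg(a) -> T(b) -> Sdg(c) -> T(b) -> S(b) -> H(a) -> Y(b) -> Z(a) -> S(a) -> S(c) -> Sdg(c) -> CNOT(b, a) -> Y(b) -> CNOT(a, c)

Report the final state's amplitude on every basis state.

The final amplitudes are sqrt(2)*I/2 on |001>, -sqrt(2)/2 on |100>, and 0 on every other basis state. Key observation: the block from step 14 through step 15 cancels to the identity and can be dropped.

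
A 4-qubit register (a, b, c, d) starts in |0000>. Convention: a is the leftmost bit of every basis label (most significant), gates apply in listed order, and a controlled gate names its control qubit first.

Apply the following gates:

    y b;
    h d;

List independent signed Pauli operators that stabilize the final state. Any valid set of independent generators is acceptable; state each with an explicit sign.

The final state is stabilized by the group generated by +IIIX, +ZIII, -IZII, +IIZI; other independent generating sets are equally valid.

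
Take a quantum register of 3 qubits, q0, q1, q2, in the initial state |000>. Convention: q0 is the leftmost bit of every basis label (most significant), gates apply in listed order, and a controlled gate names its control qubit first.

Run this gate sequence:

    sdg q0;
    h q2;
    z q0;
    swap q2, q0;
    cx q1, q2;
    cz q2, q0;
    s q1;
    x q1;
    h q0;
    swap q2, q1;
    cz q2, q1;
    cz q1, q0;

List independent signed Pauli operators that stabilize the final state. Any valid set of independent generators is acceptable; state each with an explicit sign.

The final state is stabilized by the group generated by +ZII, +IZI, -IIZ; other independent generating sets are equally valid.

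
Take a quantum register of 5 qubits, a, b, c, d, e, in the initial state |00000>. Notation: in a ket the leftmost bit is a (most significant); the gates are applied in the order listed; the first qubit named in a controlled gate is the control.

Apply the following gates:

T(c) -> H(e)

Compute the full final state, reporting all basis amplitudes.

After the circuit, the state carries amplitude sqrt(2)/2 on |00000>, sqrt(2)/2 on |00001>, and 0 on every other basis state.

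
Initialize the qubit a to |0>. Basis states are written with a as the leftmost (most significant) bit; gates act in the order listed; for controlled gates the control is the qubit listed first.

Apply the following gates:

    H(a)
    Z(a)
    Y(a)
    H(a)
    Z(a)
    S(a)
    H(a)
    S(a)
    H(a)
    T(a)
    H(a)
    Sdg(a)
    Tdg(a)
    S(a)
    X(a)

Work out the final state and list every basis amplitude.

After the circuit, the state carries amplitude sqrt(2)*(-1 - I + exp(3*I*pi/4) + exp(I*pi/4))/4 on |0>, sqrt(2)*(-1 + I + sqrt(2)*I)/4 on |1>.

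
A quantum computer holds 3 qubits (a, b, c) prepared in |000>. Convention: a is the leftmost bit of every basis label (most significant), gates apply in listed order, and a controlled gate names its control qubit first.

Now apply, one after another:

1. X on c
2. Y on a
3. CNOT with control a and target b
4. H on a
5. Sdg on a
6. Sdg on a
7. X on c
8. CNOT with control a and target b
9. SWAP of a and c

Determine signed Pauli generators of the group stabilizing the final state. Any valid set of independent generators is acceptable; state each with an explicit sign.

The stabilizer group can be generated by +IXX, +ZII, -IZZ, among other valid generating sets.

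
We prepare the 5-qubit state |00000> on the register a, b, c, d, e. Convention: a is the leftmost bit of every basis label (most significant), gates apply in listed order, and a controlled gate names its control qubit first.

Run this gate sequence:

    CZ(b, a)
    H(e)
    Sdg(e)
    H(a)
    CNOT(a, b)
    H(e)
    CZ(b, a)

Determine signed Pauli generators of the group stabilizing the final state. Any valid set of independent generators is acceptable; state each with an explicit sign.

The final state is stabilized by the group generated by -XXIII, +IIIIY, +ZZIII, +IIZII, +IIIZI; other independent generating sets are equally valid.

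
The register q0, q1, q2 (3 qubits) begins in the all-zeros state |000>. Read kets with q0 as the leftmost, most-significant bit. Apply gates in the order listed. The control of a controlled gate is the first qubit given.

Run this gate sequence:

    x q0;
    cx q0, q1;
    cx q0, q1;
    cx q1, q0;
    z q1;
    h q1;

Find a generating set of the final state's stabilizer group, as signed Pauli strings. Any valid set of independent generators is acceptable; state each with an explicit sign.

The final state is stabilized by the group generated by +IXI, -ZII, +IIZ; other independent generating sets are equally valid. Key observation: the block from step 2 through step 3 cancels to the identity and can be dropped.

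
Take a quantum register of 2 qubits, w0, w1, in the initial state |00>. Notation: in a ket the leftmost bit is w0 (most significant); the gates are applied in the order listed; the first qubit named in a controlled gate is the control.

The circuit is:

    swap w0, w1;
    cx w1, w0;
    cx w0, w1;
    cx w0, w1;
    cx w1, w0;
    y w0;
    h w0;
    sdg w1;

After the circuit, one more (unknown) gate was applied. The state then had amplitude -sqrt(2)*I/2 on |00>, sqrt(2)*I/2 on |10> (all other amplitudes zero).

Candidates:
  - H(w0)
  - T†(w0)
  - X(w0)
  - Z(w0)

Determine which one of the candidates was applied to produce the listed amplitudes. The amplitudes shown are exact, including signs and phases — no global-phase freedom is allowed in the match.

The unique candidate consistent with the amplitudes is X(w0). Key observation: steps 2-5 multiply out to the identity, so the circuit reduces to the remaining gates.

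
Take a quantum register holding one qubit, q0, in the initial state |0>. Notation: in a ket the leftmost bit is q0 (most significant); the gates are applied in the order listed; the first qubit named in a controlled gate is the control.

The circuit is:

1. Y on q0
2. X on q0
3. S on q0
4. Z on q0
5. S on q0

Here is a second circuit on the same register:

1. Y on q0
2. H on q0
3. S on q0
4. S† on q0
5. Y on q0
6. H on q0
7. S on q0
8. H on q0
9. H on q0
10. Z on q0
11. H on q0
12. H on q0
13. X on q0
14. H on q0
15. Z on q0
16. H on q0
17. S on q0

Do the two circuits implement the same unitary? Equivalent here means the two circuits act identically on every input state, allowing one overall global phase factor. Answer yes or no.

No, they are not equivalent — no single phase factor reconciles the two unitaries.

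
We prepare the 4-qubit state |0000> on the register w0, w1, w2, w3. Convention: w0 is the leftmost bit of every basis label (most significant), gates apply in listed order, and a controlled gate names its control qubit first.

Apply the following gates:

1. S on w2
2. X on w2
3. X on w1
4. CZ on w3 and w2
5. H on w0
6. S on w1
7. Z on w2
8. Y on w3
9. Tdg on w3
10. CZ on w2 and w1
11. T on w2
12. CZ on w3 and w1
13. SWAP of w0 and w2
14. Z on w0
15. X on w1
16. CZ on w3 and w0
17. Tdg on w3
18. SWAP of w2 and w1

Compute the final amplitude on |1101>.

The final state's coefficient on |1101> equals -sqrt(2)*exp(3*I*pi/4)/2.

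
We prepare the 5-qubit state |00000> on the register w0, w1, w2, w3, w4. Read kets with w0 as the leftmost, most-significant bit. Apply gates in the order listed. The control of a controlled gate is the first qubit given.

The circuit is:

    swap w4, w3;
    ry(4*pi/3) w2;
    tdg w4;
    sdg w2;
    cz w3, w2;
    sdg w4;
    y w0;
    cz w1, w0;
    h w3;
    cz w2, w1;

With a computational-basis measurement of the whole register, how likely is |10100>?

Outcome |10100> occurs with probability 3/8.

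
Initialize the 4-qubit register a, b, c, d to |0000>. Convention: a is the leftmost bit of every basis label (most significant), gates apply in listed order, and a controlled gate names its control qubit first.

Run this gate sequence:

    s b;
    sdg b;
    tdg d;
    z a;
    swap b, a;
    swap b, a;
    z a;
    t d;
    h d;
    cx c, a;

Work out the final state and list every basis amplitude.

After the circuit, the state carries amplitude sqrt(2)/2 on |0000>, sqrt(2)/2 on |0001>, and 0 on every other basis state. Key observation: gates 3-8 undo each other exactly, leaving only the rest of the circuit to track.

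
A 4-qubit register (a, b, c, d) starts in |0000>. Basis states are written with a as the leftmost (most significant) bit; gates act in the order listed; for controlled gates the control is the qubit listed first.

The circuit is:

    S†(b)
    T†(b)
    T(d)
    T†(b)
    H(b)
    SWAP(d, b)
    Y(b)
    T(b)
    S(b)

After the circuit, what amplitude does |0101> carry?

|0101> carries amplitude -sqrt(2)*exp(I*pi/4)/2 in the final state.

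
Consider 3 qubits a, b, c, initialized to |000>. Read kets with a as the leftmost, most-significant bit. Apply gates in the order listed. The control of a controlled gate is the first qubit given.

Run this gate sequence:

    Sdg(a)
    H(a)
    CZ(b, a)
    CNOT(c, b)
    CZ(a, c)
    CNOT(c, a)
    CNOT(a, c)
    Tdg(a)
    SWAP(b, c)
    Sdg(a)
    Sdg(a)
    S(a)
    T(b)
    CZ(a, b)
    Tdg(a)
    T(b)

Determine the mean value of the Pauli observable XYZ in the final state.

In the final state, XYZ has expectation 1.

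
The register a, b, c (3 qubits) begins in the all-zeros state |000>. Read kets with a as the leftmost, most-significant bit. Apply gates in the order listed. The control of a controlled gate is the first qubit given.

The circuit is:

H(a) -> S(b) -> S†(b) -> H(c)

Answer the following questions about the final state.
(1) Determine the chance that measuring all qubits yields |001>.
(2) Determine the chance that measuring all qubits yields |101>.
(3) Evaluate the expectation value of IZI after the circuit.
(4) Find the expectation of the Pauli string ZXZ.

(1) A full measurement returns |001> with probability 1/4. Key observation: the block from step 2 through step 3 cancels to the identity and can be dropped.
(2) The probability of measuring |101> is 1/4.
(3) In the final state, IZI has expectation 1.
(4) The expectation value of ZXZ is 0.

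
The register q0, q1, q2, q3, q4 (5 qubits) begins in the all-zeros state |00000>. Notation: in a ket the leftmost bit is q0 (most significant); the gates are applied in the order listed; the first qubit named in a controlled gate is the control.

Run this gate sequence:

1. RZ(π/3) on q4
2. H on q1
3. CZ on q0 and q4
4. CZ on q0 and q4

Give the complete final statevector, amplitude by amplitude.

After the circuit, the state carries amplitude -sqrt(2)*exp(5*I*pi/6)/2 on |00000>, -sqrt(2)*exp(5*I*pi/6)/2 on |01000>, and 0 on every other basis state. Key observation: gates 3-4 undo each other exactly, leaving only the rest of the circuit to track.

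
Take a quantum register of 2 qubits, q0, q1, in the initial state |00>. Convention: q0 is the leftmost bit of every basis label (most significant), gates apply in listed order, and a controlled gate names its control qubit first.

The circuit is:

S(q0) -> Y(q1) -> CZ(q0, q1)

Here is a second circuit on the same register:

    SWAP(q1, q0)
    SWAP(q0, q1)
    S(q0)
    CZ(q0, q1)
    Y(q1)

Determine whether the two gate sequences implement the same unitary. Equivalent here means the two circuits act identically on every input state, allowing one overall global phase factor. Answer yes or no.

No: there is an input state on which the two circuits produce genuinely different outputs (not merely differing by a phase).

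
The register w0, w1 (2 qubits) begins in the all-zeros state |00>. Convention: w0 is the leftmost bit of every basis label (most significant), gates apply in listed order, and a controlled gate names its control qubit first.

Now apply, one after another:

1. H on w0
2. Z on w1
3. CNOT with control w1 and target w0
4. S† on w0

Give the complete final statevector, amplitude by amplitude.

The resulting statevector has amplitude sqrt(2)/2 on |00>, 0 on |01>, -sqrt(2)*I/2 on |10>, 0 on |11>.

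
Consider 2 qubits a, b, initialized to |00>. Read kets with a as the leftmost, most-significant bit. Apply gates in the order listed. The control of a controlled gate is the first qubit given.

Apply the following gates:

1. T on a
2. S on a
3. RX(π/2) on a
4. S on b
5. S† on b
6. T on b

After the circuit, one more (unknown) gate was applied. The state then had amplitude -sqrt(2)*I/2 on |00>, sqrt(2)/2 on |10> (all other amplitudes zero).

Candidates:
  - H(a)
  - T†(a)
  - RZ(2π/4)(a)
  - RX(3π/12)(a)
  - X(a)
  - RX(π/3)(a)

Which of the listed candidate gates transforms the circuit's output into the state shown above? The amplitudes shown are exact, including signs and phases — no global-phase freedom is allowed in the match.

It was X(a) that produced the state shown. Key observation: steps 4-5 multiply out to the identity, so the circuit reduces to the remaining gates.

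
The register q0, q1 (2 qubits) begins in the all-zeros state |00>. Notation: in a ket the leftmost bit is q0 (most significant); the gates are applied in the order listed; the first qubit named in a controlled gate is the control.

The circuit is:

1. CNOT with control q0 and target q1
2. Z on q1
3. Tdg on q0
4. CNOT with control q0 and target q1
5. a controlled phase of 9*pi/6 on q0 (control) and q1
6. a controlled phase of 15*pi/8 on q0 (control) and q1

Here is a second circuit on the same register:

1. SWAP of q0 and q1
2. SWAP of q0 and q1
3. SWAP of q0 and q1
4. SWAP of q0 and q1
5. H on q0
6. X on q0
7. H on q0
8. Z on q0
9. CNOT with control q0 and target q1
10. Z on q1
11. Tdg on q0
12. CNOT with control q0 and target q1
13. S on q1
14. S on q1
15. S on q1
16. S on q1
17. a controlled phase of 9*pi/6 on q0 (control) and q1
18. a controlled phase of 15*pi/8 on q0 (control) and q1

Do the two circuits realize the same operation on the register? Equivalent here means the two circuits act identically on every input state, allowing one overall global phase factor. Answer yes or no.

Yes — the two circuits implement the same unitary up to a global phase.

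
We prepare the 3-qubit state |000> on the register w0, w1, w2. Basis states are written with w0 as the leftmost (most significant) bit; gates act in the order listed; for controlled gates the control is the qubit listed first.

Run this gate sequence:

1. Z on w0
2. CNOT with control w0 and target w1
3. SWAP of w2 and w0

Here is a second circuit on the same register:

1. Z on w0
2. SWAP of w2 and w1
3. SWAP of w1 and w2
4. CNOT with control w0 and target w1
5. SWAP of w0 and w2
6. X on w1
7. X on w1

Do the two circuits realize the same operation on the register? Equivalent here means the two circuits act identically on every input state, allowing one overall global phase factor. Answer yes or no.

Yes, they are equivalent — the unitaries differ by at most a global phase.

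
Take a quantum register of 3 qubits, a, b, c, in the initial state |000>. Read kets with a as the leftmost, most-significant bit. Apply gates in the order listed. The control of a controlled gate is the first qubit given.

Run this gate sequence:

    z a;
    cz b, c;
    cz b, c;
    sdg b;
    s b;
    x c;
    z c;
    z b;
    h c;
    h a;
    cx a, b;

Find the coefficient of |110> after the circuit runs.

|110> carries amplitude -1/2 in the final state. Key observation: the block from step 2 through step 3 cancels to the identity and can be dropped.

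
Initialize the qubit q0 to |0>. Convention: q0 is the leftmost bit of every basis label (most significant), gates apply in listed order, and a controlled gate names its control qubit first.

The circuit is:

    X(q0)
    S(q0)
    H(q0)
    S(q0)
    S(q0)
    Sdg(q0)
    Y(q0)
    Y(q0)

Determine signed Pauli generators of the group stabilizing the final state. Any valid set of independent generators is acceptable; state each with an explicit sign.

The final state is stabilized by the group generated by -Y; other independent generating sets are equally valid.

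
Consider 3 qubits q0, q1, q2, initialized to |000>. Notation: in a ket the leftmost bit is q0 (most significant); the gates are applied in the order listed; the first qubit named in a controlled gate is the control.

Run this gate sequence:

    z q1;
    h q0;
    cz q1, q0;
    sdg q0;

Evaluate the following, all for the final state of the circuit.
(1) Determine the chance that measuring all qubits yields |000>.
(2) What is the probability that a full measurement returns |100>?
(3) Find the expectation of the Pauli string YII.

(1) The probability of measuring |000> is 1/2.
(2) The probability of measuring |100> is 1/2.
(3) In the final state, YII has expectation -1.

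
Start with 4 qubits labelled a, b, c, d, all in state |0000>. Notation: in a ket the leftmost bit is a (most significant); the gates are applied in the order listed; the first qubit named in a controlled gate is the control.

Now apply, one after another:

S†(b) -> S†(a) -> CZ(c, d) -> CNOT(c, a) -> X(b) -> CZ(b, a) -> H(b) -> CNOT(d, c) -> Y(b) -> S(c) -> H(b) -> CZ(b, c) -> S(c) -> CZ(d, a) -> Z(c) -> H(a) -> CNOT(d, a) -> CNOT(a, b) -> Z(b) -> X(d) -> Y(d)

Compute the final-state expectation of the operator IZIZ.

The expectation value of IZIZ is 0.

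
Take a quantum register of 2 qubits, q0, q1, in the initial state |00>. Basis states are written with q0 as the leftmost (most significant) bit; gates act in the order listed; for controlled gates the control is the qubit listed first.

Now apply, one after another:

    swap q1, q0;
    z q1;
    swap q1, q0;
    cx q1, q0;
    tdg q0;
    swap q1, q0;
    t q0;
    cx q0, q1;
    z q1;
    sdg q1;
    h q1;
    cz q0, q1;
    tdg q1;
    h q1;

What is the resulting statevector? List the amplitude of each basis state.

After the circuit, the state carries amplitude 1/2 - exp(3*I*pi/4)/2 on |00>, 1/2 + exp(3*I*pi/4)/2 on |01>, 0 on |10>, 0 on |11>.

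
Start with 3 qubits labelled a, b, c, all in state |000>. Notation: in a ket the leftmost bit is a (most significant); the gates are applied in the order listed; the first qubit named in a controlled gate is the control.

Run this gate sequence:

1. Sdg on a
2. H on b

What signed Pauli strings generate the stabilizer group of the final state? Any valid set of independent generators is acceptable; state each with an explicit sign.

One valid set of independent stabilizer generators is +IXI, +ZII, +IIZ (any independent generating set of the same group is equally correct).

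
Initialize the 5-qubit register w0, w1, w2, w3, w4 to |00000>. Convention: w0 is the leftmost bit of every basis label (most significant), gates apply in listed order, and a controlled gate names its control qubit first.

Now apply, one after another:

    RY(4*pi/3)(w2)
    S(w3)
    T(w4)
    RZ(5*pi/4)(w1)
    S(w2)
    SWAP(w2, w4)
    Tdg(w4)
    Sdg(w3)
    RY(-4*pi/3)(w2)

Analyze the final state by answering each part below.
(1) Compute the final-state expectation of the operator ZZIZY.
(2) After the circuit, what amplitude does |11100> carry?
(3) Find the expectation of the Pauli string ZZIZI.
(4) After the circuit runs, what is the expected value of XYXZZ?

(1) In the final state, ZZIZY has expectation -sqrt(6)/4.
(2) The final state's coefficient on |11100> equals 0.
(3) The observable ZZIZI averages to 1.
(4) The observable XYXZZ averages to 0.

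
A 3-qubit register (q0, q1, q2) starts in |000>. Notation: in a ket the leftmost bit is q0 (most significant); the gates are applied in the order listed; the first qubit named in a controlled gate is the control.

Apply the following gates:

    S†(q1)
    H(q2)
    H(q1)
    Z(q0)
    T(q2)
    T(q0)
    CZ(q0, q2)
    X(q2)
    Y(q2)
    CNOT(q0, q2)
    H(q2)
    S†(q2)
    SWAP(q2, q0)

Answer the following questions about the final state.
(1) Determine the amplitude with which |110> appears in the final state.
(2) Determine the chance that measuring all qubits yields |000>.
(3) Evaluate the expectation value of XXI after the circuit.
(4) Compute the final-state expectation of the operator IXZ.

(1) The amplitude on |110> is sqrt(2)*(-1 - exp(I*pi/4))/4.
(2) Outcome |000> occurs with probability 1/4 - sqrt(2)/8.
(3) The expectation value of XXI is sqrt(2)/2.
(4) In the final state, IXZ has expectation 1.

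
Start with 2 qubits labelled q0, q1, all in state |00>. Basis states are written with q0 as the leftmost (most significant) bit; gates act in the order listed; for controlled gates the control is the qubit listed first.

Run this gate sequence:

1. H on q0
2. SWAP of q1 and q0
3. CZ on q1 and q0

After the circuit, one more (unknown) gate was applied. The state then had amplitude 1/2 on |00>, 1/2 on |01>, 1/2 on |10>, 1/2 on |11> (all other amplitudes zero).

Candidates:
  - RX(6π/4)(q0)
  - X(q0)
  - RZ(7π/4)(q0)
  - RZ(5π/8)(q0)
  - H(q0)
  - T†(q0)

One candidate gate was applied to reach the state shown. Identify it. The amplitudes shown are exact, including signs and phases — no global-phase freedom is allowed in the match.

The applied gate was H(q0).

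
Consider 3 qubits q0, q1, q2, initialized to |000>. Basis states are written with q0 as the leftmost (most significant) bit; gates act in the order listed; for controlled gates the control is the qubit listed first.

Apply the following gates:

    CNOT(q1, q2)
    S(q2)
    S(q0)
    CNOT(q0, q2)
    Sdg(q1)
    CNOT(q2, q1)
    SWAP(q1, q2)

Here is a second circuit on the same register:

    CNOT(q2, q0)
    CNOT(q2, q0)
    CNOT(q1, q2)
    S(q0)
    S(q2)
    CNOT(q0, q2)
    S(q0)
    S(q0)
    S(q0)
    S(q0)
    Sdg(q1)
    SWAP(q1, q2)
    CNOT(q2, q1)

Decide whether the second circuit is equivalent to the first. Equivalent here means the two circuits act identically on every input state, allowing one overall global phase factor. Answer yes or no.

No: there is an input state on which the two circuits produce genuinely different outputs (not merely differing by a phase).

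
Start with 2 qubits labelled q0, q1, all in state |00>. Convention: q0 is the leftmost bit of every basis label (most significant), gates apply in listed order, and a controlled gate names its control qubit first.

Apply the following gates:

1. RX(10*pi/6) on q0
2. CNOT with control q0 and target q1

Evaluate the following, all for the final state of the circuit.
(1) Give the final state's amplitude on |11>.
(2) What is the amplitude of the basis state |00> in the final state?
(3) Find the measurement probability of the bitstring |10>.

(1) The final state's coefficient on |11> equals -I/2.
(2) The final state's coefficient on |00> equals -sqrt(3)/2.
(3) A full measurement returns |10> with probability 0.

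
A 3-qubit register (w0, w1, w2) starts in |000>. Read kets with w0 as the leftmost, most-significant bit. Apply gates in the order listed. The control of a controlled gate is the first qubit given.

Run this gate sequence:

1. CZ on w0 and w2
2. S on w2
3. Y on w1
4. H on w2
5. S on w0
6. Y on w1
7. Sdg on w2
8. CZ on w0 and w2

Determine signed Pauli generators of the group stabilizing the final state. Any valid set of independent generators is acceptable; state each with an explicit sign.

The stabilizer group can be generated by -IIY, +ZII, +IZI, among other valid generating sets.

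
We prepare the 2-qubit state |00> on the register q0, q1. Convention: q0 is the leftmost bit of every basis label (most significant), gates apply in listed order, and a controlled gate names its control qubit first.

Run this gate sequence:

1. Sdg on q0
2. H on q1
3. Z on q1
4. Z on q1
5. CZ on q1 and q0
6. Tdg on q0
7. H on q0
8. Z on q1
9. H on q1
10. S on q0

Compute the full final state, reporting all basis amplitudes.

After the circuit, the state carries amplitude 0 on |00>, sqrt(2)/2 on |01>, 0 on |10>, sqrt(2)*I/2 on |11>.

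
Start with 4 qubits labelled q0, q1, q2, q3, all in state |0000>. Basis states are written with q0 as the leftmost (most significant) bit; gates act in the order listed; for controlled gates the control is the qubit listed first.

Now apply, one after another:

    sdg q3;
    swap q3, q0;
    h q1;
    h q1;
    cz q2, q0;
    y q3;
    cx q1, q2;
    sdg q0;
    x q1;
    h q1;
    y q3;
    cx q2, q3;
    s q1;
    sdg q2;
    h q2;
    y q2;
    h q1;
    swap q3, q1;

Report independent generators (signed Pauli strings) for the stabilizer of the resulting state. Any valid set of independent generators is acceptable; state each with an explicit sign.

One valid set of independent stabilizer generators is -IIXI, +IIIY, +ZIII, +IZII (any independent generating set of the same group is equally correct).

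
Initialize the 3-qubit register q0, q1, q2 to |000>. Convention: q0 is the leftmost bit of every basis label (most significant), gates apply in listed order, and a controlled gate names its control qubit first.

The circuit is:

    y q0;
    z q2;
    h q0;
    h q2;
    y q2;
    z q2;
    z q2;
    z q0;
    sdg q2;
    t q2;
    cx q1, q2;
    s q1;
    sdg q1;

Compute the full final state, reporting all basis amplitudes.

After the circuit, the state carries amplitude 1/2 on |000>, exp(3*I*pi/4)/2 on |001>, 0 on |010>, 0 on |011>, 1/2 on |100>, exp(3*I*pi/4)/2 on |101>, 0 on |110>, 0 on |111>. Key observation: the block from step 12 through step 13 cancels to the identity and can be dropped.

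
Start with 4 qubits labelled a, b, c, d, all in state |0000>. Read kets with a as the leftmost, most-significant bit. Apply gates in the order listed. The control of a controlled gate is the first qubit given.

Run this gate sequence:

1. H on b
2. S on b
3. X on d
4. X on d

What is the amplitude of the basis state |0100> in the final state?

The amplitude on |0100> is sqrt(2)*I/2.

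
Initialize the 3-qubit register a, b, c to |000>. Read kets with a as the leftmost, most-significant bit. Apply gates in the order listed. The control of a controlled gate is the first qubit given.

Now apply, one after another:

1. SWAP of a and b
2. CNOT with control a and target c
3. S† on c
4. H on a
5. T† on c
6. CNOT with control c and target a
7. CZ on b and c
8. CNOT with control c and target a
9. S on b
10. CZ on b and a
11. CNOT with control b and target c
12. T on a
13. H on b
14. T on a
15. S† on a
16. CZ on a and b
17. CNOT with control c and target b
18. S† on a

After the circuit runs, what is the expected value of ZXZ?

The observable ZXZ averages to 1.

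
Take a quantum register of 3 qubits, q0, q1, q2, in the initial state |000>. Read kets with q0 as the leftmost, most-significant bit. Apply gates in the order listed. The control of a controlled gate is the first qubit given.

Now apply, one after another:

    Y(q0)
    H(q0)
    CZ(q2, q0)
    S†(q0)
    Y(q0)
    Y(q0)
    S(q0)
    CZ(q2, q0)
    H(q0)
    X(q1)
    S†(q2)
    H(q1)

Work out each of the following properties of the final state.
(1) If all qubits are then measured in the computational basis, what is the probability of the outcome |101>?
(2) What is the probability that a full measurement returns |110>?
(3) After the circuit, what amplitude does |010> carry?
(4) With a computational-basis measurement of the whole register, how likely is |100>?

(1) Outcome |101> occurs with probability 0. Key observation: steps 2-9 multiply out to the identity, so the circuit reduces to the remaining gates.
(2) A full measurement returns |110> with probability 1/2.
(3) |010> carries amplitude 0 in the final state.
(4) Outcome |100> occurs with probability 1/2.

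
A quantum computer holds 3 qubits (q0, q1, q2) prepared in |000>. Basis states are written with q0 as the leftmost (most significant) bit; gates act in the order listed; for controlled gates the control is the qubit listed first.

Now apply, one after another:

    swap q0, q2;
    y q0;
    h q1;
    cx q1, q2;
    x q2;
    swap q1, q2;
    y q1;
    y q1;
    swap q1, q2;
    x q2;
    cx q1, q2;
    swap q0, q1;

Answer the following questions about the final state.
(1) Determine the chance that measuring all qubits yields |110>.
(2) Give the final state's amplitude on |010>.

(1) A full measurement returns |110> with probability 1/2.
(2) The amplitude on |010> is sqrt(2)*I/2.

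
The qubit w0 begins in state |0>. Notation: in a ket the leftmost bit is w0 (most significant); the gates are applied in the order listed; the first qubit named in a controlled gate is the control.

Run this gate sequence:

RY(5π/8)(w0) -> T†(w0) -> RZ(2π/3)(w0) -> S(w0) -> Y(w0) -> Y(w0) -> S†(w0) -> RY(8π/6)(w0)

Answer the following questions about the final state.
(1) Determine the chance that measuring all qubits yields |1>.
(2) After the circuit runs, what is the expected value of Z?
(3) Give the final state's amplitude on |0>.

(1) A full measurement returns |1> with probability sqrt(3*sqrt(2) + 6)*(-sqrt(6) + sqrt(2))/32 - sqrt(2 - sqrt(2))/8 + 1/2.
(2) The observable Z averages to sqrt(2 - sqrt(2))/4 + (-sqrt(2) + sqrt(6))*sqrt(3*sqrt(2) + 6)/16.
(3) |0> carries amplitude -sqrt(3)*exp(I*pi/12)*sin(5*pi/16)/2 - exp(-I*pi/3)*cos(5*pi/16)/2 in the final state.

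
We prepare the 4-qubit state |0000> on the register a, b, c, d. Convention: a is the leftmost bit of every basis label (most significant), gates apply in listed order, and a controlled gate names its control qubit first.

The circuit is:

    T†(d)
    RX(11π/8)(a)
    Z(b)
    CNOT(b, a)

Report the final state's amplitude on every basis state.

After the circuit, the state carries amplitude -cos(5*pi/16) on |0000>, -I*sin(5*pi/16) on |1000>, and 0 on every other basis state.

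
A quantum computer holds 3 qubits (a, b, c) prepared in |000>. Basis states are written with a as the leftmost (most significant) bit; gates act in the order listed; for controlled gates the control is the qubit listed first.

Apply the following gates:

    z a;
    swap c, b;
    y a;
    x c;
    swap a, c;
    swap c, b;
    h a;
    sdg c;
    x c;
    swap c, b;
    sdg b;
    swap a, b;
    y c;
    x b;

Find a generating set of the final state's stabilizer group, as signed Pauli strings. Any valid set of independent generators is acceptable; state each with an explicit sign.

One valid set of independent stabilizer generators is -IXI, -ZII, +IIZ (any independent generating set of the same group is equally correct).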